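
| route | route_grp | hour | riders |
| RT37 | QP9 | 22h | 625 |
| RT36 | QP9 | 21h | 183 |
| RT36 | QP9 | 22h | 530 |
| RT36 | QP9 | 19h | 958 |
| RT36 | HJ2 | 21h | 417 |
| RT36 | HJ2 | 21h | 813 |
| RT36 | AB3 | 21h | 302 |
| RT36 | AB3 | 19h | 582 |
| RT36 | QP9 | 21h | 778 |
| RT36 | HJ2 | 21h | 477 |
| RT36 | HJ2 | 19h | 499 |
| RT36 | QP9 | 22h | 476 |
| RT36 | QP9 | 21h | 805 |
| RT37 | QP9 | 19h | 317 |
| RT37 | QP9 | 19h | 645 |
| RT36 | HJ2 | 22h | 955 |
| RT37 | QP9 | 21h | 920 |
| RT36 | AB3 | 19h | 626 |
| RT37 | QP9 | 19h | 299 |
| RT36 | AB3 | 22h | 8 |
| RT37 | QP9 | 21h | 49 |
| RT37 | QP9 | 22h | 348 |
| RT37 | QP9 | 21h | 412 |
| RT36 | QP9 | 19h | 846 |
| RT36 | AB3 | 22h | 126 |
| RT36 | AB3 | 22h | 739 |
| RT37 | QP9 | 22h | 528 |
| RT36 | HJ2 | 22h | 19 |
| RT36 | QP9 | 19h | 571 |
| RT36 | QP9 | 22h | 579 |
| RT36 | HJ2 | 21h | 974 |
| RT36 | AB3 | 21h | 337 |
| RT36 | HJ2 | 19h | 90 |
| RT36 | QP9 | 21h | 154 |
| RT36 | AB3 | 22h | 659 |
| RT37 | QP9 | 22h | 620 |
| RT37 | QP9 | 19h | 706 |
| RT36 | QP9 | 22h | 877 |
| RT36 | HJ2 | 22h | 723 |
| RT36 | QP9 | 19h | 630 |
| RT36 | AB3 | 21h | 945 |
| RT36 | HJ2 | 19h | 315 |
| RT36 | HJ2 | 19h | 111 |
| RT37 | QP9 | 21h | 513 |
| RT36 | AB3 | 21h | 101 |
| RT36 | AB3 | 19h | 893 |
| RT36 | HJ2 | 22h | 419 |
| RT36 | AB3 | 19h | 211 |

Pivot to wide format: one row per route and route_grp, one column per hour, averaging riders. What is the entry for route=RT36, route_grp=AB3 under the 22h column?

Rows with route=RT36, route_grp=AB3 and hour=22h: riders values are 8, 126, 739, 659.
(8 + 126 + 739 + 659) / 4 = 383.

383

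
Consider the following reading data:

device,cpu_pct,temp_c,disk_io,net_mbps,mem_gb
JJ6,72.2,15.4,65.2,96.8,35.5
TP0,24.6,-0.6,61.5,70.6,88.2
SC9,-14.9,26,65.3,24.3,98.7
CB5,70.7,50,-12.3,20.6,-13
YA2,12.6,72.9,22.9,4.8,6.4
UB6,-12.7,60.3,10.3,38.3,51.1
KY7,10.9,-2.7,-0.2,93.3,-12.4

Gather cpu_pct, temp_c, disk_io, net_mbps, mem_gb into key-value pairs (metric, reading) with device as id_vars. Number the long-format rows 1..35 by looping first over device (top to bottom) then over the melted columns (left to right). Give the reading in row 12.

35 rows total (7 × 5). Row 12: index ⌊(12-1)/5⌋ = 2 into device → SC9; (12-1) mod 5 = 1 into the melted columns → temp_c.
So row 12 is (SC9, temp_c, 26); reading = 26.

26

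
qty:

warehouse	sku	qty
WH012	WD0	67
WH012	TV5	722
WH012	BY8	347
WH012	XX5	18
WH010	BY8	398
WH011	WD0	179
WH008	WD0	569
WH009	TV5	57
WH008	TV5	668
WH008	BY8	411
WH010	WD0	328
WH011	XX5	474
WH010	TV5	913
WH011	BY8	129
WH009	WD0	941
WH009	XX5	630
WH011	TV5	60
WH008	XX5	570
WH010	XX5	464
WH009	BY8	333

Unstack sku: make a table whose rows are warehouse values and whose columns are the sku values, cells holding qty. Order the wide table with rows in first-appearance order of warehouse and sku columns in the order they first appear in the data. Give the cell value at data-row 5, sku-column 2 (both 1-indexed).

With rows in first-appearance order of warehouse, row 5 is warehouse=WH009. sku columns in first-appearance order: WD0, TV5, BY8, XX5; column 2 is TV5.
Long rows with warehouse=WH009, sku=TV5: qty = 57.

57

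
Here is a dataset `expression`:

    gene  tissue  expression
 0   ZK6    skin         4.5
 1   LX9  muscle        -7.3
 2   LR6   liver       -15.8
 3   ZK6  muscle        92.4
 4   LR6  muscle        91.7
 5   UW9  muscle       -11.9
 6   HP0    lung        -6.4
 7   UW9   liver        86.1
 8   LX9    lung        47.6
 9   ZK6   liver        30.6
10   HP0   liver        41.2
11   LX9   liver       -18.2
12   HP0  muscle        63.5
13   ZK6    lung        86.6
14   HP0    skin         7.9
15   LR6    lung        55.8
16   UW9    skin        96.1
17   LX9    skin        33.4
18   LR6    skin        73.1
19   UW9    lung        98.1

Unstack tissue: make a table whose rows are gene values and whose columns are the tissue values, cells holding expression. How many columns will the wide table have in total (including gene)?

1 column for gene plus 4 distinct tissue values → 5 columns.

5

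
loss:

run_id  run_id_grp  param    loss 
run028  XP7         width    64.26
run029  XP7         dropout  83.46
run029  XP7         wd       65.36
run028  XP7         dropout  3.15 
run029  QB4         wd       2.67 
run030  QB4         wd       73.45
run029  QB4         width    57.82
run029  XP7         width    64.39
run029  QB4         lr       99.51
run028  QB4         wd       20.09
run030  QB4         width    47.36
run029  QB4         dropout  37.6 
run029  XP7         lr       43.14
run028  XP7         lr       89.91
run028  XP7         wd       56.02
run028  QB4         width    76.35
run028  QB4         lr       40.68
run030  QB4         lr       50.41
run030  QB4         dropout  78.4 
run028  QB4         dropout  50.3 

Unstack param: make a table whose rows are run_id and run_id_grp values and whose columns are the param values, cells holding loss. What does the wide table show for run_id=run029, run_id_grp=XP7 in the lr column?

43.14

Wide layout: rows indexed by run_id and run_id_grp, columns are the 4 distinct param values (width, dropout, wd, lr).
Cell (run_id=run029, run_id_grp=XP7, param=lr) draws from the long row where run_id=run029, run_id_grp=XP7 and param=lr, which has loss=43.14.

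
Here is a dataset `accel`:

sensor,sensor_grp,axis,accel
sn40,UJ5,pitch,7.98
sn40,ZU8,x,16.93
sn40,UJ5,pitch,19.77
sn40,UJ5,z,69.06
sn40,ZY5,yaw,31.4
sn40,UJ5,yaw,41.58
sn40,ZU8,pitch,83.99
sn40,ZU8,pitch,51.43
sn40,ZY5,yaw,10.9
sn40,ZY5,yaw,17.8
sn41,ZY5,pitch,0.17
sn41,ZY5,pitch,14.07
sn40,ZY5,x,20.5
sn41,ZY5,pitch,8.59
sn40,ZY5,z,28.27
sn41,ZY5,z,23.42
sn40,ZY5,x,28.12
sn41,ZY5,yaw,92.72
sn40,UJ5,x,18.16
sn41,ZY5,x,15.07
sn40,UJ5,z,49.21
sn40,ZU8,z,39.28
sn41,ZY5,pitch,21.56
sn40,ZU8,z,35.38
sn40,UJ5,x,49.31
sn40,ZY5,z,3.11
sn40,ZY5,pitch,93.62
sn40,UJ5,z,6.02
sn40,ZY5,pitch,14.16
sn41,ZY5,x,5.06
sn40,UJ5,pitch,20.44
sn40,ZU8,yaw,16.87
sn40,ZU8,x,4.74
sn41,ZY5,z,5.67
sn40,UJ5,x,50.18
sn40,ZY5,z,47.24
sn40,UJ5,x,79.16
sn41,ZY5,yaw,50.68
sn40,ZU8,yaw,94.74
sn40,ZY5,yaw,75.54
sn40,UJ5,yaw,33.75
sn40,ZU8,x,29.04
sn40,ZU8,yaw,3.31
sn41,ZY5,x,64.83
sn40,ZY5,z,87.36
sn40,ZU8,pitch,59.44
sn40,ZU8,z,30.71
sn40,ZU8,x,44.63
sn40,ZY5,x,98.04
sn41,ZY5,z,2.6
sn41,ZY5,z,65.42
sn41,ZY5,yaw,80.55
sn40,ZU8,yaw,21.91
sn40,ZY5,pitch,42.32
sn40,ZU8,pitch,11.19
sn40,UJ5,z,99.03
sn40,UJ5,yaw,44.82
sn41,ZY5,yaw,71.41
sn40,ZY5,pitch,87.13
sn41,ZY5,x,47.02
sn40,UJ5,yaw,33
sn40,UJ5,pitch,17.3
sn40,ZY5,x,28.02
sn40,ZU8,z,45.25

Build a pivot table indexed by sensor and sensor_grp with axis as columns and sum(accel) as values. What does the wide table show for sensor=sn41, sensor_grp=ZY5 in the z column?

97.11

Rows with sensor=sn41, sensor_grp=ZY5 and axis=z: accel values are 23.42, 5.67, 2.6, 65.42.
23.42 + 5.67 + 2.6 + 65.42 = 97.11.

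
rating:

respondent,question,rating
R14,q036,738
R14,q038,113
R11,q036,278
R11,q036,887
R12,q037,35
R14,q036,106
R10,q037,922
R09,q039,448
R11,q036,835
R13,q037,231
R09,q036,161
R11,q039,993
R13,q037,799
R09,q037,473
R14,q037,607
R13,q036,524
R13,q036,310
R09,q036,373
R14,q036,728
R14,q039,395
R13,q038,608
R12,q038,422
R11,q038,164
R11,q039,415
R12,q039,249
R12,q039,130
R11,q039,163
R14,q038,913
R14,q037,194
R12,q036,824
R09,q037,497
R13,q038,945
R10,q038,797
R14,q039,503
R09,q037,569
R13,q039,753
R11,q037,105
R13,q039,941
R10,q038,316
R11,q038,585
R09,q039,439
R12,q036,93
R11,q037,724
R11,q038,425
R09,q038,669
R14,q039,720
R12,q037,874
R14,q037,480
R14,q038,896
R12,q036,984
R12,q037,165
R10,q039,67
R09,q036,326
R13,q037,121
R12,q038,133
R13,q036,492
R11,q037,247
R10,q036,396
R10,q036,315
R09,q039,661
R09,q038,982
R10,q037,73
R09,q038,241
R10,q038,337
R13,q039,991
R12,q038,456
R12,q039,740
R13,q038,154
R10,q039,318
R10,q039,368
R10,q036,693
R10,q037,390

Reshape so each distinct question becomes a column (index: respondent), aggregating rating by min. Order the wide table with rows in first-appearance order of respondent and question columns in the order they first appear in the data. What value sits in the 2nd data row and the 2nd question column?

With rows in first-appearance order of respondent, row 2 is respondent=R11. question columns in first-appearance order: q036, q038, q037, q039; column 2 is q038.
Long rows with respondent=R11, question=q038: min(164, 585, 425) = 164.

164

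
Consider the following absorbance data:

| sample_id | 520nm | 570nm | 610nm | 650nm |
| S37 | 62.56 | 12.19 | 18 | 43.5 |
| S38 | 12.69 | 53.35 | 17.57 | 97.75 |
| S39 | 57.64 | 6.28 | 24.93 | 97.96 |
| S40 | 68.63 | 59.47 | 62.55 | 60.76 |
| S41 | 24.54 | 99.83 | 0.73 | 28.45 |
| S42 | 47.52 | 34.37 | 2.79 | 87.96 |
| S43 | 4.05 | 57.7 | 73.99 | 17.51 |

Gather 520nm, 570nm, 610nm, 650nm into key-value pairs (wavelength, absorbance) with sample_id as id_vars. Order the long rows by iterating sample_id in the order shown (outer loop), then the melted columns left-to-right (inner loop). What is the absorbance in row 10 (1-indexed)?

28 rows total (7 × 4). Row 10: index ⌊(10-1)/4⌋ = 2 into sample_id → S39; (10-1) mod 4 = 1 into the melted columns → 570nm.
So row 10 is (S39, 570nm, 6.28); absorbance = 6.28.

6.28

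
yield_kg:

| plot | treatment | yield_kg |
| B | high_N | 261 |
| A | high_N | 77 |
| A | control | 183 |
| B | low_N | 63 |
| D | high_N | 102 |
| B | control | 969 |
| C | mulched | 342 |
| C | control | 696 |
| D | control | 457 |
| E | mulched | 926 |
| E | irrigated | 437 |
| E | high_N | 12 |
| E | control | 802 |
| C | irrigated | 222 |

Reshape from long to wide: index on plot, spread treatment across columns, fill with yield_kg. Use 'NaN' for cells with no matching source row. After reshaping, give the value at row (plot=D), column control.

457

The long row with plot=D, treatment=control has yield_kg=457.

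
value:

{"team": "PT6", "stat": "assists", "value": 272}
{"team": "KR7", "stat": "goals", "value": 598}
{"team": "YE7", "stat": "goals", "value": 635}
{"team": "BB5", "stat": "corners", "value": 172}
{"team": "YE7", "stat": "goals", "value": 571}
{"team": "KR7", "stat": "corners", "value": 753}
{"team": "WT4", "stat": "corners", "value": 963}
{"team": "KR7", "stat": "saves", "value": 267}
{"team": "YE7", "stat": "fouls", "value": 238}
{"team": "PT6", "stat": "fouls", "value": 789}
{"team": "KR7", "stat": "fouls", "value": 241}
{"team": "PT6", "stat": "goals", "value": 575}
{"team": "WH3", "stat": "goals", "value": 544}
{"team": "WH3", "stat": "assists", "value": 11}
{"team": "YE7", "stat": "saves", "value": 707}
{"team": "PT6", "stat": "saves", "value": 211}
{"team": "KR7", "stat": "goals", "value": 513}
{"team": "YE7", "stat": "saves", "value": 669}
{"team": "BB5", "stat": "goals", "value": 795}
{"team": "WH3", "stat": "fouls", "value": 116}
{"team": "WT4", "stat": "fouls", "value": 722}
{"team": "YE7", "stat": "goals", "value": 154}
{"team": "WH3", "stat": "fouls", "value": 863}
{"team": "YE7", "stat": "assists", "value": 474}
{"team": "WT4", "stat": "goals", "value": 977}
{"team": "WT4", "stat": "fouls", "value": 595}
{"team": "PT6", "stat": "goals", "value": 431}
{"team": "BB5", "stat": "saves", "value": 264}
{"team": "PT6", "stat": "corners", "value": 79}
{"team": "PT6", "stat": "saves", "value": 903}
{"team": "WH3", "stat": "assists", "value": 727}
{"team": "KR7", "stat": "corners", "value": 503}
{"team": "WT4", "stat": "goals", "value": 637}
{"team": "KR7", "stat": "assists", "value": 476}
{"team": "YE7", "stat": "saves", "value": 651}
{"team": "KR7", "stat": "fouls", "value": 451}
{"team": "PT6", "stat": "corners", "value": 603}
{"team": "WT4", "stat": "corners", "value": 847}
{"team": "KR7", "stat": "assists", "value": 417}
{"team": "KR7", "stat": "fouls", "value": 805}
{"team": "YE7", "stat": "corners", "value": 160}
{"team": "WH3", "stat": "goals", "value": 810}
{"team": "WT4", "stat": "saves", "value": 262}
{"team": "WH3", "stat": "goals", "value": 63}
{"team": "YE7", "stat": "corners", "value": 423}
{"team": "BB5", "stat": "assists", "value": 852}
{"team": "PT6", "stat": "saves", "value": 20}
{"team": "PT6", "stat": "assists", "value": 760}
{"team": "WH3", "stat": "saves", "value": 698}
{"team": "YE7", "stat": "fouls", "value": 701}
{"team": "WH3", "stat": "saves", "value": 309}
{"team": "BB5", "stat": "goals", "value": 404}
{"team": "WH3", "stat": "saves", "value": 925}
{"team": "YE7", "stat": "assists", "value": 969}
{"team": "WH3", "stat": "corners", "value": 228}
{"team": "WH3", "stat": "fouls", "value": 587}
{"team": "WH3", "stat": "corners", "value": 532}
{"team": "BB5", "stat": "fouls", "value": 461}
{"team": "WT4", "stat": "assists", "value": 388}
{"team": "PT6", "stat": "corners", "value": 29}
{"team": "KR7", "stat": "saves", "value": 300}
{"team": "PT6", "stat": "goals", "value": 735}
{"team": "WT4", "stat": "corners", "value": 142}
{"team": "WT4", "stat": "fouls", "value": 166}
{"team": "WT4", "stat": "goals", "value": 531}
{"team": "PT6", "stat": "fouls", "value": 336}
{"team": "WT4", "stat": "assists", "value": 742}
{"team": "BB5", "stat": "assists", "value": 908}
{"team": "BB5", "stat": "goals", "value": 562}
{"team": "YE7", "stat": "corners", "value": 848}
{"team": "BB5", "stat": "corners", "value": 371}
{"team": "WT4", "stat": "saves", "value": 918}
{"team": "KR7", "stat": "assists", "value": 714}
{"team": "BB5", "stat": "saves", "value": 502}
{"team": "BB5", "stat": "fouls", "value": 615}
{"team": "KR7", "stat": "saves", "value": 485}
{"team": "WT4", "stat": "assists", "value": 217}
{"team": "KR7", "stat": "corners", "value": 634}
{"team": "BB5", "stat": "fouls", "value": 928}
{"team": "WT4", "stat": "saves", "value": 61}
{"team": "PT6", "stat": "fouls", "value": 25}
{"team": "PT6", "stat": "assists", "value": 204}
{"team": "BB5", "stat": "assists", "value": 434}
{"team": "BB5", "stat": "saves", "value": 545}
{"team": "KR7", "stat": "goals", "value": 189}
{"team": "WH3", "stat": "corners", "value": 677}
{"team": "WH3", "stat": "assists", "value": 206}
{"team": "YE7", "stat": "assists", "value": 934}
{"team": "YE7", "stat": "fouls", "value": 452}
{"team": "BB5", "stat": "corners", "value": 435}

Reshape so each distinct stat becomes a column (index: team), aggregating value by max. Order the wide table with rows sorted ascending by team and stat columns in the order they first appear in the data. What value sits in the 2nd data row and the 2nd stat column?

With rows sorted ascending by team, row 2 is team=KR7. stat columns in first-appearance order: assists, goals, corners, saves, fouls; column 2 is goals.
Long rows with team=KR7, stat=goals: max(598, 513, 189) = 598.

598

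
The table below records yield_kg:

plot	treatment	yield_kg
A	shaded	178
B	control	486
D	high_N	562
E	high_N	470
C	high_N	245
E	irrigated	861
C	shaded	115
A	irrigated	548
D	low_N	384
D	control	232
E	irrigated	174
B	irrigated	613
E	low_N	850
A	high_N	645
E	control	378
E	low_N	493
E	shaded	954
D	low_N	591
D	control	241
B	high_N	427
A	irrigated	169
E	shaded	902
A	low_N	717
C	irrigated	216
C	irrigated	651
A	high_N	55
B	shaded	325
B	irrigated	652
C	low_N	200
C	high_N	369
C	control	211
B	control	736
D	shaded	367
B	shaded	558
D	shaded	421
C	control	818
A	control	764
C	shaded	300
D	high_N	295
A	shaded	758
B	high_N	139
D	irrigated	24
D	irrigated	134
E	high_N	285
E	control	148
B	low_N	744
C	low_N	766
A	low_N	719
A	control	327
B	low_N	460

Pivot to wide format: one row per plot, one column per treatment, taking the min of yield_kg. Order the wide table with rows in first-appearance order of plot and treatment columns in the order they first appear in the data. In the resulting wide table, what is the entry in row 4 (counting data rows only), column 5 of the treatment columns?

493

With rows in first-appearance order of plot, row 4 is plot=E. treatment columns in first-appearance order: shaded, control, high_N, irrigated, low_N; column 5 is low_N.
Long rows with plot=E, treatment=low_N: min(850, 493) = 493.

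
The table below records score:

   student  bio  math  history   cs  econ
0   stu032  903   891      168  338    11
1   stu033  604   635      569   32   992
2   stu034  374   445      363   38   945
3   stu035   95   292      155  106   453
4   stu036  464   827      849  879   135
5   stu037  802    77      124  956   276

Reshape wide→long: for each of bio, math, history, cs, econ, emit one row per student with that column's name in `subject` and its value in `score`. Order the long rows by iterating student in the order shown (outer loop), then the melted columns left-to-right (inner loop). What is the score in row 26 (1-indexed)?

802

30 rows total (6 × 5). Row 26: index ⌊(26-1)/5⌋ = 5 into student → stu037; (26-1) mod 5 = 0 into the melted columns → bio.
So row 26 is (stu037, bio, 802); score = 802.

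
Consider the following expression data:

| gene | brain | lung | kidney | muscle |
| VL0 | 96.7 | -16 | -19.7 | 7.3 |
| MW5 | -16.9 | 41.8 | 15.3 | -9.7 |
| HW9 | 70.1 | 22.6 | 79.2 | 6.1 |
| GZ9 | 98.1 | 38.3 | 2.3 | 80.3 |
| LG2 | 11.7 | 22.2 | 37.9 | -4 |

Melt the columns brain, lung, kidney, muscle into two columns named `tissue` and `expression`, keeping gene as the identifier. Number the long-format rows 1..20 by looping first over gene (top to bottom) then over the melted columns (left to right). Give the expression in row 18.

22.2

20 rows total (5 × 4). Row 18: index ⌊(18-1)/4⌋ = 4 into gene → LG2; (18-1) mod 4 = 1 into the melted columns → lung.
So row 18 is (LG2, lung, 22.2); expression = 22.2.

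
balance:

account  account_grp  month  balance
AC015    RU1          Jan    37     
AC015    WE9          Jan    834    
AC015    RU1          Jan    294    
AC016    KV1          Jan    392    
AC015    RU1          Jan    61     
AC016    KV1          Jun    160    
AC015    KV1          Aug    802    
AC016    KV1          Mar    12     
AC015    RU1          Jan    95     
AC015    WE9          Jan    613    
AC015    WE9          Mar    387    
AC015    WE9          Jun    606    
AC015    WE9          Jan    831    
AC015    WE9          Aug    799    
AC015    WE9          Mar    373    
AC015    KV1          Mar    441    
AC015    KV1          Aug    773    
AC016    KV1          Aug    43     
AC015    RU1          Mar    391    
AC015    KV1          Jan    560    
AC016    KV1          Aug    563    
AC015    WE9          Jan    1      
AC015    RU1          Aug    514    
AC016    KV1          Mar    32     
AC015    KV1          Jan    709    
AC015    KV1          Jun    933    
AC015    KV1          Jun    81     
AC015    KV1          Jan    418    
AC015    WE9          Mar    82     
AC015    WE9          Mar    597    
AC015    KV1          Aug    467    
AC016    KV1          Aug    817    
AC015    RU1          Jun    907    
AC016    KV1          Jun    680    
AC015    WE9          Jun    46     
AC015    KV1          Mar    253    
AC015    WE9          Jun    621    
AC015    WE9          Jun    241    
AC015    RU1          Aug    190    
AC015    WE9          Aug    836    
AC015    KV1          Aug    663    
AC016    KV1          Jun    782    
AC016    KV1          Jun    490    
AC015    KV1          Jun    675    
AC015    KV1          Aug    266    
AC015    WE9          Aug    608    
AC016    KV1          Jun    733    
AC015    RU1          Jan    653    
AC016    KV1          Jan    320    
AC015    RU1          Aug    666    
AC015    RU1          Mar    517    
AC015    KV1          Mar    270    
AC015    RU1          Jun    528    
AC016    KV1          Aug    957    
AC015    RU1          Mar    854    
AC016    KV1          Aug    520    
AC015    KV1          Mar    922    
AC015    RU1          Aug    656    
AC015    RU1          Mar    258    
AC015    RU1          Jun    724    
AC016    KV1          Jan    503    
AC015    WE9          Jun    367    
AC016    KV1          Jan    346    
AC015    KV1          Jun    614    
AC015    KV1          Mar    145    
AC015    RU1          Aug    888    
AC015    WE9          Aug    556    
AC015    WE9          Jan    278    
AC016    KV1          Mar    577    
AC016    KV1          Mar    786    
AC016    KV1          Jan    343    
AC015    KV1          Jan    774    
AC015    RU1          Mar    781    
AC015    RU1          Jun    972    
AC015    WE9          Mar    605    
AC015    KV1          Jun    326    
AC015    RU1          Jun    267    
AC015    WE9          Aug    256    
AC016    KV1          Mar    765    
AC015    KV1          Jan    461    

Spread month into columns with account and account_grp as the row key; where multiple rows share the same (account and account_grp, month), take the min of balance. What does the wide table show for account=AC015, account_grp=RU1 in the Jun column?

Rows with account=AC015, account_grp=RU1 and month=Jun: balance values are 907, 528, 724, 972, 267.
min(907, 528, 724, 972, 267) = 267.

267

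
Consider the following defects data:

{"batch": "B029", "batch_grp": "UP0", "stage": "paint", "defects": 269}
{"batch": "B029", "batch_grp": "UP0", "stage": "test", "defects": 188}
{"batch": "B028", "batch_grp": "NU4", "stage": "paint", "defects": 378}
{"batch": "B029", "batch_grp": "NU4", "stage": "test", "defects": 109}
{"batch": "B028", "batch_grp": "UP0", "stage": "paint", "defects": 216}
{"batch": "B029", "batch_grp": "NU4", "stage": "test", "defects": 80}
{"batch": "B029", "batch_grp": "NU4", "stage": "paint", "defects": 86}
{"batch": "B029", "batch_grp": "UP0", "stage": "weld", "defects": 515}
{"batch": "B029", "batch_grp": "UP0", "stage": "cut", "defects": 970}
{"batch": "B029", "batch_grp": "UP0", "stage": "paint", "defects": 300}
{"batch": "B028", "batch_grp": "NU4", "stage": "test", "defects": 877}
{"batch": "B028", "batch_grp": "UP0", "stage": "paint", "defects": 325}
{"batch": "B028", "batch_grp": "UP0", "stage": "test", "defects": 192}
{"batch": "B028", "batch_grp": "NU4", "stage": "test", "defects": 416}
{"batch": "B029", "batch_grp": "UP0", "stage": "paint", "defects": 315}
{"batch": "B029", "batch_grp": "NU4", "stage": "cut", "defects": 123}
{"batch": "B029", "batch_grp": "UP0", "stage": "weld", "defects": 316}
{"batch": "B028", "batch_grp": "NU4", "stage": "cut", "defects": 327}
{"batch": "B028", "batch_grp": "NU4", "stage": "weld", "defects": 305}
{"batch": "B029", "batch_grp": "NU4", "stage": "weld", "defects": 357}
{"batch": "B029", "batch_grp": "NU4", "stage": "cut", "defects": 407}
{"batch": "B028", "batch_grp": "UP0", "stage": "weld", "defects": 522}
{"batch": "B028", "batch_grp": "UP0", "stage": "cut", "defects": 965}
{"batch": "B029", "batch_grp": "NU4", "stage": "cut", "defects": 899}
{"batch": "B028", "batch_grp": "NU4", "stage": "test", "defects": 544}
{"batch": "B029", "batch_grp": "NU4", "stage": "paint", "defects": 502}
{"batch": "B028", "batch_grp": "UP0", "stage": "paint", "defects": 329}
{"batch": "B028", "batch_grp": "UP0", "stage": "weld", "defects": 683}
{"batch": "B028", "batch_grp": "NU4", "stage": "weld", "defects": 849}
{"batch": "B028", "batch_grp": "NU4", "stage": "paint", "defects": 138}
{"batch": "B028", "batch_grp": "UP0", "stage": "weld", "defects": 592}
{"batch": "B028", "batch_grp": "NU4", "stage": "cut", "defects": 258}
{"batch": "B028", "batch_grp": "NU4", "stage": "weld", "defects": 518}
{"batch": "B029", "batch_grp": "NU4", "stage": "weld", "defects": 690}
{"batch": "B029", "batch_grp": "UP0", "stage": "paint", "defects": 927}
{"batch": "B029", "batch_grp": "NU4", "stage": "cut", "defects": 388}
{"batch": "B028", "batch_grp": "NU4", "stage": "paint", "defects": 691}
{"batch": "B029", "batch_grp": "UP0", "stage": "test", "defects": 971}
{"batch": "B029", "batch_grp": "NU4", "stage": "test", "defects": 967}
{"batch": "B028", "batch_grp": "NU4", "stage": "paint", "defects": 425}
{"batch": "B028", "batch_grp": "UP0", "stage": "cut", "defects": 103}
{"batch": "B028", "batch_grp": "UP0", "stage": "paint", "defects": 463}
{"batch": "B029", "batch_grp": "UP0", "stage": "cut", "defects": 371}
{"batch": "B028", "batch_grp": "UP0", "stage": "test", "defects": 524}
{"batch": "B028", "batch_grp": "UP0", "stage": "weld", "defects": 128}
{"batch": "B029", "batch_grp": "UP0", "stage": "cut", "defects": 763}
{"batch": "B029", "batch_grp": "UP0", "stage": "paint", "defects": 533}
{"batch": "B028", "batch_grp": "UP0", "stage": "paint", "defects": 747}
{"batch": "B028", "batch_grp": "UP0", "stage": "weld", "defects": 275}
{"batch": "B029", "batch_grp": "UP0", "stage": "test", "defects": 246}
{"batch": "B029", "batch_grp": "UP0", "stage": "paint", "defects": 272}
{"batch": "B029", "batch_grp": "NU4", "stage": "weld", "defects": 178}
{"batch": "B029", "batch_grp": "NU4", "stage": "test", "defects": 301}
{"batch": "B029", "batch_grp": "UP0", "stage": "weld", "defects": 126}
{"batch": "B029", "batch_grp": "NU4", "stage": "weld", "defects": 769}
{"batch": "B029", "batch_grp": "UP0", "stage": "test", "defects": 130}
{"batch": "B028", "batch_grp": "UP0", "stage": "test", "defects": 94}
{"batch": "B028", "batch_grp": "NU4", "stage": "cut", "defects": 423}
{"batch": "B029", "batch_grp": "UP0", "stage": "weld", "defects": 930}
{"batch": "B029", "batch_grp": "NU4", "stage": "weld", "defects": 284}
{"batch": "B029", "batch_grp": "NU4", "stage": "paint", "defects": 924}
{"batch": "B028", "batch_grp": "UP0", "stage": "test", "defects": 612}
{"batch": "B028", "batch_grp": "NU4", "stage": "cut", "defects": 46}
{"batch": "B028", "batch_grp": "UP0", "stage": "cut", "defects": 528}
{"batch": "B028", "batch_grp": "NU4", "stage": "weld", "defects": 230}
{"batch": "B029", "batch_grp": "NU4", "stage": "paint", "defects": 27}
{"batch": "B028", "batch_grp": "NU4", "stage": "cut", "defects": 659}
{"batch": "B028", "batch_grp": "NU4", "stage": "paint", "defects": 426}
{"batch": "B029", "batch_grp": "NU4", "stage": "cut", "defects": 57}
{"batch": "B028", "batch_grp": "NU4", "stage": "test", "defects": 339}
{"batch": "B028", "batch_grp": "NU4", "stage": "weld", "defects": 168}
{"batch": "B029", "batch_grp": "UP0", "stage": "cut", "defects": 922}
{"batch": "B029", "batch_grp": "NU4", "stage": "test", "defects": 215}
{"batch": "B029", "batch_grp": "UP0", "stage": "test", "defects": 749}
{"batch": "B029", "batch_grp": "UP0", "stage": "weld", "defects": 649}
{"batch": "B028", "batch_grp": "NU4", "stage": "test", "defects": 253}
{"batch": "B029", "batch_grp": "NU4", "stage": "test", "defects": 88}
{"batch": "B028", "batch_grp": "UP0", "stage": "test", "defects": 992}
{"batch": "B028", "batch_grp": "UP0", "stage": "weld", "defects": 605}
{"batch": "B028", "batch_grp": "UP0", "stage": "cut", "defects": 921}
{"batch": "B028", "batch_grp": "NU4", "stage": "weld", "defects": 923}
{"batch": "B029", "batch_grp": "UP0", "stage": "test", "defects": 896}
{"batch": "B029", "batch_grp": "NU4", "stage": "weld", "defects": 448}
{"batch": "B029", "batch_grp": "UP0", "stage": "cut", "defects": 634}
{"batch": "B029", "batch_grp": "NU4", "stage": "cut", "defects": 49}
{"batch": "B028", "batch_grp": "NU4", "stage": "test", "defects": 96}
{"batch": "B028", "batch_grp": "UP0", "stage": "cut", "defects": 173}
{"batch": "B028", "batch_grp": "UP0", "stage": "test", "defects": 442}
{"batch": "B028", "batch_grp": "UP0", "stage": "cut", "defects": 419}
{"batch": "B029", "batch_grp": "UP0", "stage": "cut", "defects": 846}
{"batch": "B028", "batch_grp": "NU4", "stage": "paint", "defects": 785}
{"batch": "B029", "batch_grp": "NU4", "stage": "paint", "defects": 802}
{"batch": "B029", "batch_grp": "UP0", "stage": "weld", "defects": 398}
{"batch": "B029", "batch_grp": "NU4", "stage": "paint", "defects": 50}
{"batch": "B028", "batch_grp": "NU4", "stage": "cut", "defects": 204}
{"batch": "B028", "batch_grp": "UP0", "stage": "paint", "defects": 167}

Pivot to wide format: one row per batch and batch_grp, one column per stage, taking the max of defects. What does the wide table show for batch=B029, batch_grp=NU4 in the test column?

Rows with batch=B029, batch_grp=NU4 and stage=test: defects values are 109, 80, 967, 301, 215, 88.
max(109, 80, 967, 301, 215, 88) = 967.

967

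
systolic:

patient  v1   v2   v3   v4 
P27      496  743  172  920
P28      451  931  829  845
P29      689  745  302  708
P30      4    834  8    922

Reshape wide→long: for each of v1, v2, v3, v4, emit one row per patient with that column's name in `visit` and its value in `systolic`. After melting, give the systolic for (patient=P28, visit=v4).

Unpivoting turns each (patient, wide-column) pair into one long row.
The wide cell at row P28, column v4 holds 845, so the long row (P28, v4) has systolic=845.

845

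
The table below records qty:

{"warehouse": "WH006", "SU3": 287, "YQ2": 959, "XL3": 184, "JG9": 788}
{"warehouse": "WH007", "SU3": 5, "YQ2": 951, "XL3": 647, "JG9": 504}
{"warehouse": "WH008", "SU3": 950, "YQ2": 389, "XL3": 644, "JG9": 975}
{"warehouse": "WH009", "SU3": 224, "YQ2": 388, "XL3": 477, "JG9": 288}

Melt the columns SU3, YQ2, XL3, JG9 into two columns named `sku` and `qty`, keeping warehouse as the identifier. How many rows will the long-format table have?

4 warehouse values × 4 melted columns = 16 rows.

16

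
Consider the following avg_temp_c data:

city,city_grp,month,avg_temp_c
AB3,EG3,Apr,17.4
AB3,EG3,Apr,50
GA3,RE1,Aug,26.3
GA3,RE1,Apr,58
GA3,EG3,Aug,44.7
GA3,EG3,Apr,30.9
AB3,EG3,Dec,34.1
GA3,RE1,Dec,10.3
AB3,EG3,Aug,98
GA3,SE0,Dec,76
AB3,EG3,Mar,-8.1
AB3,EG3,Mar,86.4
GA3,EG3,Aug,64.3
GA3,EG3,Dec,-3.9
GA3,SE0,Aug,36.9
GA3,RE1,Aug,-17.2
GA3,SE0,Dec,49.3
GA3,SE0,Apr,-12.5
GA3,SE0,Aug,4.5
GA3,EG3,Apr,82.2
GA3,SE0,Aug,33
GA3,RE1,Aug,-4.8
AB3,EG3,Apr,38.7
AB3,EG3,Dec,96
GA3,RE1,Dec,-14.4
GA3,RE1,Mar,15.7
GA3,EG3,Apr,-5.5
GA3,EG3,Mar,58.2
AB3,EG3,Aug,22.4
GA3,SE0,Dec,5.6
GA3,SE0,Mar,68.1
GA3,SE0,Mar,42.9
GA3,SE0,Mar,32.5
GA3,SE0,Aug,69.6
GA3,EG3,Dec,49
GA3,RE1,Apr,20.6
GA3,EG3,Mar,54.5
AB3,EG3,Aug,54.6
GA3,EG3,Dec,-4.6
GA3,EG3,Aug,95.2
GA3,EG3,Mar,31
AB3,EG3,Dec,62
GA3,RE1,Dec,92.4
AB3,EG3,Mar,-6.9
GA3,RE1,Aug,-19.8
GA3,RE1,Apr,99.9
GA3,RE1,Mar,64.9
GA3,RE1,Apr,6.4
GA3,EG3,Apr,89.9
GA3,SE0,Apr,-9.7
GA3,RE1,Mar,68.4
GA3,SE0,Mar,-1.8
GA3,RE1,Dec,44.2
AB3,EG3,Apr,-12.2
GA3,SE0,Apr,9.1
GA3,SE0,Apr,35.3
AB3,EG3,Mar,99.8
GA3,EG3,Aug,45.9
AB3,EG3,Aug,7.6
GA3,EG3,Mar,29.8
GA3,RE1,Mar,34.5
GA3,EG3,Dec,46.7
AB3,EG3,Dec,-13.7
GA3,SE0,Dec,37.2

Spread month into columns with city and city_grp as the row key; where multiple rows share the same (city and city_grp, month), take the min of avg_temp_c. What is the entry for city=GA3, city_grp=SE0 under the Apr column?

-12.5

Rows with city=GA3, city_grp=SE0 and month=Apr: avg_temp_c values are -12.5, -9.7, 9.1, 35.3.
min(-12.5, -9.7, 9.1, 35.3) = -12.5.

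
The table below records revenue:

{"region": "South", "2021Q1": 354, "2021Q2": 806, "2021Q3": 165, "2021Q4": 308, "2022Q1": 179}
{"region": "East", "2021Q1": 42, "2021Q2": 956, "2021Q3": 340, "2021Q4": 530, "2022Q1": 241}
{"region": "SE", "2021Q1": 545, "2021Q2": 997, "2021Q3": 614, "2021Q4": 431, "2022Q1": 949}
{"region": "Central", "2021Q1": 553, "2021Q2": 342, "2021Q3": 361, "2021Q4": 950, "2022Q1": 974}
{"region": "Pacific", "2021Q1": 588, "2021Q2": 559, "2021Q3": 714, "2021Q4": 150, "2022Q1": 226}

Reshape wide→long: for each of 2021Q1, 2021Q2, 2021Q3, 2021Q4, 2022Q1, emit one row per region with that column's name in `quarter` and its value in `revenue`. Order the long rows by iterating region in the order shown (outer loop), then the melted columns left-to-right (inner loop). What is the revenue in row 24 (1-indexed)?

25 rows total (5 × 5). Row 24: index ⌊(24-1)/5⌋ = 4 into region → Pacific; (24-1) mod 5 = 3 into the melted columns → 2021Q4.
So row 24 is (Pacific, 2021Q4, 150); revenue = 150.

150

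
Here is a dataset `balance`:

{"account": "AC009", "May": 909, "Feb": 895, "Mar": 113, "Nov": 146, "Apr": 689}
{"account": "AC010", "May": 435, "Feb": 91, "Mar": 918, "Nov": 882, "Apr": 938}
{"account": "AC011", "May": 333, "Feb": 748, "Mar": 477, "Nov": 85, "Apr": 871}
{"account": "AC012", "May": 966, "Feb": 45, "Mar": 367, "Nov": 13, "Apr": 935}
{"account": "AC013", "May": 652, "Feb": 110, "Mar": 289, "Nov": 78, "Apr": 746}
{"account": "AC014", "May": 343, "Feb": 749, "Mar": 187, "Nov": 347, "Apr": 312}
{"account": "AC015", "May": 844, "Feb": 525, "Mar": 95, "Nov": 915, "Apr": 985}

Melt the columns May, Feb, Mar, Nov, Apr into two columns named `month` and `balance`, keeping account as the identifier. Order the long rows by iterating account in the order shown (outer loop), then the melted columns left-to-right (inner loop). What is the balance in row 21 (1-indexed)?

35 rows total (7 × 5). Row 21: index ⌊(21-1)/5⌋ = 4 into account → AC013; (21-1) mod 5 = 0 into the melted columns → May.
So row 21 is (AC013, May, 652); balance = 652.

652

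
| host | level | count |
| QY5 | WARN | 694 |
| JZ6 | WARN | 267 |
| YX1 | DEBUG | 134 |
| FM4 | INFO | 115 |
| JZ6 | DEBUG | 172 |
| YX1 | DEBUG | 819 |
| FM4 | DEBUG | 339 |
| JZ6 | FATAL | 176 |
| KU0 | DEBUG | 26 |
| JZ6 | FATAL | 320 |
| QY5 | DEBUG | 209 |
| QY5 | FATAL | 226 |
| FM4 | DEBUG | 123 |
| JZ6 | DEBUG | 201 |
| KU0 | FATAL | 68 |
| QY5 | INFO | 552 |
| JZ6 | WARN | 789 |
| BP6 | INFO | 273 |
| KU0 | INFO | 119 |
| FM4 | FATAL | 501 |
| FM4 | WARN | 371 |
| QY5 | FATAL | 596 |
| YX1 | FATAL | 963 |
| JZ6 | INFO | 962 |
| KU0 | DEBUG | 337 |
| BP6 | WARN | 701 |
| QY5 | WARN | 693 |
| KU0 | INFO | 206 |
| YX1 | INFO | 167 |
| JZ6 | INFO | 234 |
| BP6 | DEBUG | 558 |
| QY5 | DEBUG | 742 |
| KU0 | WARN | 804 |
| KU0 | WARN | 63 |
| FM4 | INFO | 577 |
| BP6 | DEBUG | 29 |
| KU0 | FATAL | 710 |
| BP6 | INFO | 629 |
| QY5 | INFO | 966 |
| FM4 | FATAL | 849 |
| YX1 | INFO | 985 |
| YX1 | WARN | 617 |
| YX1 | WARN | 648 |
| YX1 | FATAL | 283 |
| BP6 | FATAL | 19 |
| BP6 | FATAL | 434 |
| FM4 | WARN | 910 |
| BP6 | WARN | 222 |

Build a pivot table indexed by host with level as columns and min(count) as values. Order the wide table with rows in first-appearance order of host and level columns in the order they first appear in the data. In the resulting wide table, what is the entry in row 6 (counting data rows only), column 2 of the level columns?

With rows in first-appearance order of host, row 6 is host=BP6. level columns in first-appearance order: WARN, DEBUG, INFO, FATAL; column 2 is DEBUG.
Long rows with host=BP6, level=DEBUG: min(558, 29) = 29.

29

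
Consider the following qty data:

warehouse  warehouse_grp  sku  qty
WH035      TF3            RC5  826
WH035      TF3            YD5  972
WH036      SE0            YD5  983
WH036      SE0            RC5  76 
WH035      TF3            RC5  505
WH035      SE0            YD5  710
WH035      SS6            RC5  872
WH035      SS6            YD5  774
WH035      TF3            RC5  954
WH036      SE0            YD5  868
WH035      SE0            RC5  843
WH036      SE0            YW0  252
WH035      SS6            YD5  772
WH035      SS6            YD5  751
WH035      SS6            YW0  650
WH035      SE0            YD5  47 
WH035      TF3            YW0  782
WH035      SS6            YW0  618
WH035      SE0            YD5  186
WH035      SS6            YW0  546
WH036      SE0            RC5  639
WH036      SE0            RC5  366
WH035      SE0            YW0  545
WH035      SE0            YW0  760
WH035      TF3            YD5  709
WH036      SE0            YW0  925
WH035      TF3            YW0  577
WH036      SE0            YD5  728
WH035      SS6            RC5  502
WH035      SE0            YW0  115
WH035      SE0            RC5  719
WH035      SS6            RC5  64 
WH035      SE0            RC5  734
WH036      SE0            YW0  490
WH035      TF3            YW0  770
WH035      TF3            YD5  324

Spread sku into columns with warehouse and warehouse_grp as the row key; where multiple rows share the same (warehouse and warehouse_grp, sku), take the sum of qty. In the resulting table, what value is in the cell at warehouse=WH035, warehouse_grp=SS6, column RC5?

Rows with warehouse=WH035, warehouse_grp=SS6 and sku=RC5: qty values are 872, 502, 64.
872 + 502 + 64 = 1438.

1438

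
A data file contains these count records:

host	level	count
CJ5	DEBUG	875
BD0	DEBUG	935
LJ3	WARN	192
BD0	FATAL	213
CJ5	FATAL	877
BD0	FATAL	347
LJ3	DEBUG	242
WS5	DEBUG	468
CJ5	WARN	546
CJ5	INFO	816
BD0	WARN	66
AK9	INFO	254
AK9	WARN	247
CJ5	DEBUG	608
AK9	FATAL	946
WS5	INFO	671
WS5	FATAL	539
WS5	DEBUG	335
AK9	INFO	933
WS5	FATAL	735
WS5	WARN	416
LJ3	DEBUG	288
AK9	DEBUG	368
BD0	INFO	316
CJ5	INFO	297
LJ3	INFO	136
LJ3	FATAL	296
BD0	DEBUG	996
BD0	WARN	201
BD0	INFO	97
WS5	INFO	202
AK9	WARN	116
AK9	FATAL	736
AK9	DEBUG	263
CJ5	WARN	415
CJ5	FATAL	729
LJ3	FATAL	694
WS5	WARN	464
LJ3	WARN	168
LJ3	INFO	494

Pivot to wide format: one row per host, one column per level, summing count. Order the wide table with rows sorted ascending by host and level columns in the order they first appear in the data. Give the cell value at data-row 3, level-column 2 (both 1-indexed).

With rows sorted ascending by host, row 3 is host=CJ5. level columns in first-appearance order: DEBUG, WARN, FATAL, INFO; column 2 is WARN.
Long rows with host=CJ5, level=WARN: 546 + 415 = 961.

961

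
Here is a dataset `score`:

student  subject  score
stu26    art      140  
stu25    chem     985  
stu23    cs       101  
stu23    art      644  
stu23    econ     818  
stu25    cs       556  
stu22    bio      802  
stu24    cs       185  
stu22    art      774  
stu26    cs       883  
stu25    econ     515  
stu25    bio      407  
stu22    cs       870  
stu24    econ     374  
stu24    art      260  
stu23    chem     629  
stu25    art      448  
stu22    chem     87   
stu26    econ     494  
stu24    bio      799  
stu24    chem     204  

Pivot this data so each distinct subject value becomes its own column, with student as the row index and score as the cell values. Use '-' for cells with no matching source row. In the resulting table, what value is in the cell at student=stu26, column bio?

-

No long-format row has student=stu26 and subject=bio, so the cell is -.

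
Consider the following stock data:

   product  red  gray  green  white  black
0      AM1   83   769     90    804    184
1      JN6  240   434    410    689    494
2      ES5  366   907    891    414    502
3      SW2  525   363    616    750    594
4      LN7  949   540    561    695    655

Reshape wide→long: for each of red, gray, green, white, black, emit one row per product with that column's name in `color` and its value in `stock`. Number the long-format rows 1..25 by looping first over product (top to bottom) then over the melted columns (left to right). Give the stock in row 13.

891

25 rows total (5 × 5). Row 13: index ⌊(13-1)/5⌋ = 2 into product → ES5; (13-1) mod 5 = 2 into the melted columns → green.
So row 13 is (ES5, green, 891); stock = 891.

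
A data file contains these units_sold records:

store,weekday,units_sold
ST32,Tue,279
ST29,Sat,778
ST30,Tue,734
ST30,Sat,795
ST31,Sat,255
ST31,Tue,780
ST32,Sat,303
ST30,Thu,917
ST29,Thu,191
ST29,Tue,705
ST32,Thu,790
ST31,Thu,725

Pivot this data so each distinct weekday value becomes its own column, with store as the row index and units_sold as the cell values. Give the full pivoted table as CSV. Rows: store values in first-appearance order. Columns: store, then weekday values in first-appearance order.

Columns: store plus the 3 distinct weekday values (Tue, Sat, Thu).
For example, row ST32 column Tue takes units_sold=279 from the long row (ST32, Tue).

store,Tue,Sat,Thu
ST32,279,303,790
ST29,705,778,191
ST30,734,795,917
ST31,780,255,725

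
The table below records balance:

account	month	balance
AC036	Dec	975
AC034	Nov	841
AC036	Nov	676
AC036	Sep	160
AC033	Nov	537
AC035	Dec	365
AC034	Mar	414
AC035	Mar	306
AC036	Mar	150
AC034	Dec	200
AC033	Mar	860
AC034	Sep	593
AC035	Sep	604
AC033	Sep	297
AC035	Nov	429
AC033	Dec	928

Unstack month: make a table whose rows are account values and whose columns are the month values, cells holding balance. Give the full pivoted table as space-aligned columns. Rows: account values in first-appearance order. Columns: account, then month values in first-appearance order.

Columns: account plus the 4 distinct month values (Dec, Nov, Sep, Mar).
For example, row AC036 column Dec takes balance=975 from the long row (AC036, Dec).

account  Dec  Nov  Sep  Mar
AC036    975  676  160  150
AC034    200  841  593  414
AC033    928  537  297  860
AC035    365  429  604  306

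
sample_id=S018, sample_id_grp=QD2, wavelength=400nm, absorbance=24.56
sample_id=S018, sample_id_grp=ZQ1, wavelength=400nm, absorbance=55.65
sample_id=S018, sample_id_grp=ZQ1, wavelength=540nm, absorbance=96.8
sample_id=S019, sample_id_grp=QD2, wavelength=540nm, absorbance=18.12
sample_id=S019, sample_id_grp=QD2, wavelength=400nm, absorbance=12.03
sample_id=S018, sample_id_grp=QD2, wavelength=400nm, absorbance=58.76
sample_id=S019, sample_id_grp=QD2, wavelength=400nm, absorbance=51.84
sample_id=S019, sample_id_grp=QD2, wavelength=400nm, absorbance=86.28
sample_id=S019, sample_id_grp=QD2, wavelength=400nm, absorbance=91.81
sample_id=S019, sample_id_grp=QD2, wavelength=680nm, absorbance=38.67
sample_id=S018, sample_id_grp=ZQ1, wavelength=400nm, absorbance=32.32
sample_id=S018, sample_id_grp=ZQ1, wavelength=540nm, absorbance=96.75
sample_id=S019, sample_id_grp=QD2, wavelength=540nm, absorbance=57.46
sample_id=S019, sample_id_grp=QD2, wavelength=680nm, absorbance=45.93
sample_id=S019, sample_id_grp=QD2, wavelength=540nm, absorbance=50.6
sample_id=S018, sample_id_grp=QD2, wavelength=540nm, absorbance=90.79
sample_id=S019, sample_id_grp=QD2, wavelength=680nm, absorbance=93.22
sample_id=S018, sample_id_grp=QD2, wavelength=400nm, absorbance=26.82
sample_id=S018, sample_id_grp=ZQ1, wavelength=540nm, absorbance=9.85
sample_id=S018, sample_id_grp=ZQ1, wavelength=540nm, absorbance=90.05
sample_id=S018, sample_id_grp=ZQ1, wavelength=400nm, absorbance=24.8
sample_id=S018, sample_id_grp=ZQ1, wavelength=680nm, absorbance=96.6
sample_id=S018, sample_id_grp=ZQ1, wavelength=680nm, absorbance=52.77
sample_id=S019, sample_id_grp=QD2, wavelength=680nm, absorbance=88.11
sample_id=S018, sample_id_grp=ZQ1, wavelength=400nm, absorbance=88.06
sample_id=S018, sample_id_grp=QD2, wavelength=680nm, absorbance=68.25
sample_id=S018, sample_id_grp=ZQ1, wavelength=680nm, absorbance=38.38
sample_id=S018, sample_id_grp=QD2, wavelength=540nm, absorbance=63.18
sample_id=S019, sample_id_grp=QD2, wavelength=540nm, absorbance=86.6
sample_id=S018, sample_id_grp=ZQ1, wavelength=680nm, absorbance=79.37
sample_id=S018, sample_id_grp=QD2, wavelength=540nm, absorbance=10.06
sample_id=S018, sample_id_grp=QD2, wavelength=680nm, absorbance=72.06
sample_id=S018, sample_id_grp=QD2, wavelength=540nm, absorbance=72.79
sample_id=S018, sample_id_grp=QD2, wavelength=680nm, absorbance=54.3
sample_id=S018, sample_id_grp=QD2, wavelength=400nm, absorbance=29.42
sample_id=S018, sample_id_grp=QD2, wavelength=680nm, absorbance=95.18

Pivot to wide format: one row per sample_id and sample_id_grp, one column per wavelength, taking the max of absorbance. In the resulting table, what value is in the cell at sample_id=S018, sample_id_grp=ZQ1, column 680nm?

Rows with sample_id=S018, sample_id_grp=ZQ1 and wavelength=680nm: absorbance values are 96.6, 52.77, 38.38, 79.37.
max(96.6, 52.77, 38.38, 79.37) = 96.6.

96.6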